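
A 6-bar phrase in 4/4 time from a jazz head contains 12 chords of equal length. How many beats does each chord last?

2 beats

6 bars × 4 beats/bar = 24 beats total.
24 beats ÷ 12 chords = 2 beats per chord.
(That is a half note.)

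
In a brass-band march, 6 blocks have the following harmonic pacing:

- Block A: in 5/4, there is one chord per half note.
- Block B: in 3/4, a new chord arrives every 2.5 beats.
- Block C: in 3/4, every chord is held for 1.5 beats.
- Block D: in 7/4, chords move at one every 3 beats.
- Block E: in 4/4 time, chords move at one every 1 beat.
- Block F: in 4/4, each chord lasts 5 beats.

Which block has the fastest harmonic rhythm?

Block E

A: 5/2 = 2.5 chords/bar.
B: 3/2.5 = 1.2 chords/bar.
C: 3/1.5 = 2 chords/bar.
D: 7/3 = 7/3 chords/bar.
E: 4/1 = 4 chords/bar.
F: 4/5 = 0.8 chords/bar.
Fastest is E at 4 chords/bar.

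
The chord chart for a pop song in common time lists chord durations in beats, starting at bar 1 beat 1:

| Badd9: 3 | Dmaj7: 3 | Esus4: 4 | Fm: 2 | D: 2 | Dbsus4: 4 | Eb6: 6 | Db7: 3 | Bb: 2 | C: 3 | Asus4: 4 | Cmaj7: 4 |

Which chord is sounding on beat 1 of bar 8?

Bb

Beat 1 of bar 8 is beat (8−1)×4 + 1 = 29 overall.
Running totals: Badd9 ends at 3, Dmaj7 ends at 6, Esus4 ends at 10, Fm ends at 12, D ends at 14, Dbsus4 ends at 18, Eb6 ends at 24, Db7 ends at 27, Bb ends at 29.
Beat 29 falls within Bb.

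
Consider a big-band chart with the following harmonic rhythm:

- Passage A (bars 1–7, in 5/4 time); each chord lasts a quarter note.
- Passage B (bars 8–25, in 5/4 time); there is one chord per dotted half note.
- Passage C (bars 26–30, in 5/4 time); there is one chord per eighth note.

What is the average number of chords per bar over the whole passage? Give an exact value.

A: 7 bars of 5 beats is 35 beats; at 1 beat each that's 35 chords.
B: 18 bars of 5 beats is 90 beats; at 3 beats each that's 30 chords.
C: 5 bars of 5 beats is 25 beats; at 0.5 beats each that's 50 chords.
Overall: 115 chords over 30 bars → 115/30 = 23/6 chords per bar.

23/6 chords per bar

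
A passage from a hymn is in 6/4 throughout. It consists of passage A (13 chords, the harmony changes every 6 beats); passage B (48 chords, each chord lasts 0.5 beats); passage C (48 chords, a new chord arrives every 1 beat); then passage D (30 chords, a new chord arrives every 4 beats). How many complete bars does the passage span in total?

45 bars

A: 13 × 6 = 78 beats = 13 bars.
B: 48 × 0.5 = 24 beats = 4 bars.
C: 48 × 1 = 48 beats = 8 bars.
D: 30 × 4 = 120 beats = 20 bars.
Total: 13 + 4 + 8 + 20 = 45 bars.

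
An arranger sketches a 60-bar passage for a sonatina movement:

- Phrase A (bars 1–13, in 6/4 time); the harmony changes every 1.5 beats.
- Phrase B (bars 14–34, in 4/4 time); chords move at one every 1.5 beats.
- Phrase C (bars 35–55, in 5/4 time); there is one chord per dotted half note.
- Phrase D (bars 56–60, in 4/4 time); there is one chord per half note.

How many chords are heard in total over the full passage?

153 chords

A: 13·6 = 78 beats, 78/1.5 = 52 chords.
B: 21·4 = 84 beats, 84/1.5 = 56 chords.
C: 21·5 = 105 beats, 105/3 = 35 chords.
D: 5·4 = 20 beats, 20/2 = 10 chords.
Total: 52 + 56 + 35 + 10 = 153.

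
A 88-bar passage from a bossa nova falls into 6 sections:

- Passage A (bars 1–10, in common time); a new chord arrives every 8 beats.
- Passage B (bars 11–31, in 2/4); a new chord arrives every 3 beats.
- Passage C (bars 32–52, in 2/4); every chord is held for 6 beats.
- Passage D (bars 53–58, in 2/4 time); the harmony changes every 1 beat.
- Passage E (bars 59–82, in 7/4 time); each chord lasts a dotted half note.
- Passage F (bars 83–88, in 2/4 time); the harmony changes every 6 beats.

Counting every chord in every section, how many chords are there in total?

96 chords

A: 10 bars × 4 beats = 40 beats; 8 beats/chord → 5 chords.
B: 21 bars × 2 beats = 42 beats; 3 beats/chord → 14 chords.
C: 21 bars × 2 beats = 42 beats; 6 beats/chord → 7 chords.
D: 6 bars × 2 beats = 12 beats; 1 beat/chord → 12 chords.
E: 24 bars × 7 beats = 168 beats; 3 beats/chord → 56 chords.
F: 6 bars × 2 beats = 12 beats; 6 beats/chord → 2 chords.
Total: 5 + 14 + 7 + 12 + 56 + 2 = 96.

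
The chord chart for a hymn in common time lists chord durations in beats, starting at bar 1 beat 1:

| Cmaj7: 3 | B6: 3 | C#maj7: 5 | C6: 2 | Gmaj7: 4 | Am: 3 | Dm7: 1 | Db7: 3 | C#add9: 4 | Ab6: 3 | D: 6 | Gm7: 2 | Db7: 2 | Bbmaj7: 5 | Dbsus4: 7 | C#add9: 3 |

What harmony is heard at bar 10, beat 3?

Gm7

Beat 3 of bar 10 is beat (10−1)×4 + 3 = 39 overall.
Running totals: Cmaj7 ends at 3, B6 ends at 6, C#maj7 ends at 11, C6 ends at 13, Gmaj7 ends at 17, Am ends at 20, Dm7 ends at 21, Db7 ends at 24, C#add9 ends at 28, Ab6 ends at 31, D ends at 37, Gm7 ends at 39.
Beat 39 falls within Gm7.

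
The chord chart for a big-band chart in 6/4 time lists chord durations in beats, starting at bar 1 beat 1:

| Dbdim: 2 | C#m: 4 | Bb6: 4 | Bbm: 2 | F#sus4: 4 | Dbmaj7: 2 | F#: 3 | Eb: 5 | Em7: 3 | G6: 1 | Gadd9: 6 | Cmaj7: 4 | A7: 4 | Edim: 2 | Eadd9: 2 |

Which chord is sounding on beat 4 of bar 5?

Beat 4 of bar 5 is beat (5−1)×6 + 4 = 28 overall.
Running totals: Dbdim ends at 2, C#m ends at 6, Bb6 ends at 10, Bbm ends at 12, F#sus4 ends at 16, Dbmaj7 ends at 18, F# ends at 21, Eb ends at 26, Em7 ends at 29.
Beat 28 falls within Em7.

Em7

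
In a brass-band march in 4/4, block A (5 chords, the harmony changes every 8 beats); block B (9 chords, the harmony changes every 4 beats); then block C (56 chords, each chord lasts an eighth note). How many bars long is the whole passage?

A: 5 × 8 = 40 beats = 10 bars.
B: 9 × 4 = 36 beats = 9 bars.
C: 56 × 0.5 = 28 beats = 7 bars.
Total: 10 + 9 + 7 = 26 bars.

26 bars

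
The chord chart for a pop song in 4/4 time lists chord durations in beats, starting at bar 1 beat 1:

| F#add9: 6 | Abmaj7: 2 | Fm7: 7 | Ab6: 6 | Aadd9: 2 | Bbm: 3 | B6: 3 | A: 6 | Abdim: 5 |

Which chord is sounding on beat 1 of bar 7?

Beat 1 of bar 7 is beat (7−1)×4 + 1 = 25 overall.
Running totals: F#add9 ends at 6, Abmaj7 ends at 8, Fm7 ends at 15, Ab6 ends at 21, Aadd9 ends at 23, Bbm ends at 26.
Beat 25 falls within Bbm.

Bbm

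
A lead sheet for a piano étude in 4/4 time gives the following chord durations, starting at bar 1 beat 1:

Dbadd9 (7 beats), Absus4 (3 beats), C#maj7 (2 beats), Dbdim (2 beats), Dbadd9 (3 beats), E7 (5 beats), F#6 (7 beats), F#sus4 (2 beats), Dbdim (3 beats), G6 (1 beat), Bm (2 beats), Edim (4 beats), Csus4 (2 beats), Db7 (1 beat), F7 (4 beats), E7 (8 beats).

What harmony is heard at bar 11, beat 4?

Beat 4 of bar 11 is beat (11−1)×4 + 4 = 44 overall.
Running totals: Dbadd9 ends at 7, Absus4 ends at 10, C#maj7 ends at 12, Dbdim ends at 14, Dbadd9 ends at 17, E7 ends at 22, F#6 ends at 29, F#sus4 ends at 31, Dbdim ends at 34, G6 ends at 35, Bm ends at 37, Edim ends at 41, Csus4 ends at 43, Db7 ends at 44.
Beat 44 falls within Db7.

Db7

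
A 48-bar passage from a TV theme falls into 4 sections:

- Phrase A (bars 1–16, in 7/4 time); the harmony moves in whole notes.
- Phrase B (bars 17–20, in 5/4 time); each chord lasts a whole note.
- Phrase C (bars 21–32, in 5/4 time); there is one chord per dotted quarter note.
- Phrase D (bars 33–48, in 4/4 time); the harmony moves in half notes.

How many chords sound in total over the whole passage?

A: 16·7 = 112 beats, 112/4 = 28 chords.
B: 4·5 = 20 beats, 20/4 = 5 chords.
C: 12·5 = 60 beats, 60/1.5 = 40 chords.
D: 16·4 = 64 beats, 64/2 = 32 chords.
Total: 28 + 5 + 40 + 32 = 105.

105 chords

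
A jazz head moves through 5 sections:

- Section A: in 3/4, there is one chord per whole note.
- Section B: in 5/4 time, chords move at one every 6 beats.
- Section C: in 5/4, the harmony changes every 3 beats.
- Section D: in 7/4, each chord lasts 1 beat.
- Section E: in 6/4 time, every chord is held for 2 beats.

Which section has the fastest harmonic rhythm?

Section D

A: 3/4 = 0.75 chords/bar.
B: 5/6 = 5/6 chords/bar.
C: 5/3 = 5/3 chords/bar.
D: 7/1 = 7 chords/bar.
E: 6/2 = 3 chords/bar.
Fastest is D at 7 chords/bar.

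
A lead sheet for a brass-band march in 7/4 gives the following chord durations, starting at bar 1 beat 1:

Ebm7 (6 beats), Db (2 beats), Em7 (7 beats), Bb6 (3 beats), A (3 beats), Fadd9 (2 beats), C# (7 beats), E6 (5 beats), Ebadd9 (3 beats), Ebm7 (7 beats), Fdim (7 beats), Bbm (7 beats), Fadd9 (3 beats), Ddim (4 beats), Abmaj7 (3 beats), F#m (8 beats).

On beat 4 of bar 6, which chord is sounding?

Ebm7

Beat 4 of bar 6 is beat (6−1)×7 + 4 = 39 overall.
Running totals: Ebm7 ends at 6, Db ends at 8, Em7 ends at 15, Bb6 ends at 18, A ends at 21, Fadd9 ends at 23, C# ends at 30, E6 ends at 35, Ebadd9 ends at 38, Ebm7 ends at 45.
Beat 39 falls within Ebm7.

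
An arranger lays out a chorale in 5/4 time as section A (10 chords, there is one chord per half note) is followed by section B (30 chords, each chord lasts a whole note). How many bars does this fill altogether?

28 bars

A: 10 × 2 = 20 beats = 4 bars.
B: 30 × 4 = 120 beats = 24 bars.
Total: 4 + 24 = 28 bars.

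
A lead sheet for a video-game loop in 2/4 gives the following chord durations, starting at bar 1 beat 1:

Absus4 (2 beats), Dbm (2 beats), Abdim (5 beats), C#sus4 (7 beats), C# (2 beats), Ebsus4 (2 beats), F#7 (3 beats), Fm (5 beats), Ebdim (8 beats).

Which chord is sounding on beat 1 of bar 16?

Ebdim

Beat 1 of bar 16 is beat (16−1)×2 + 1 = 31 overall.
Running totals: Absus4 ends at 2, Dbm ends at 4, Abdim ends at 9, C#sus4 ends at 16, C# ends at 18, Ebsus4 ends at 20, F#7 ends at 23, Fm ends at 28, Ebdim ends at 36.
Beat 31 falls within Ebdim.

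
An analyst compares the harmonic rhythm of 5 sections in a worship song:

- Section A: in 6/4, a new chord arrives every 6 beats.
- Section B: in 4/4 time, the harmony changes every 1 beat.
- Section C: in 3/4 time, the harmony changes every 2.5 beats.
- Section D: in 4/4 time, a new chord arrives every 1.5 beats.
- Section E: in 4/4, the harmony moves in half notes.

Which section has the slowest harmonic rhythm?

Section A

A: 6/6 = 1 chord/bar.
B: 4/1 = 4 chords/bar.
C: 3/2.5 = 1.2 chords/bar.
D: 4/1.5 = 8/3 chords/bar.
E: 4/2 = 2 chords/bar.
Slowest is A at 1 chords/bar.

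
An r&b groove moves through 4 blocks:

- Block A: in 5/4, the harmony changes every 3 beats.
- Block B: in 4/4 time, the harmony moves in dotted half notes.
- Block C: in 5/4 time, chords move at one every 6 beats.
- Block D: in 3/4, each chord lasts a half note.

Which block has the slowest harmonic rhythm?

A: each chord is 3 beats in 5/4, so 5/3 per bar.
B: each chord is 3 beats in 4/4, so 4/3 per bar.
C: each chord is 6 beats in 5/4, so 5/6 per bar.
D: each chord is 2 beats in 3/4, so 1.5 per bar.
Slowest is C at 5/6 chords/bar.

Block C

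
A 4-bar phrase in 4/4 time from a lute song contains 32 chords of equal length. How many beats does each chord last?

4 bars × 4 beats/bar = 16 beats total.
16 beats ÷ 32 chords = 0.5 beats per chord.
(That is an eighth note.)

0.5 beats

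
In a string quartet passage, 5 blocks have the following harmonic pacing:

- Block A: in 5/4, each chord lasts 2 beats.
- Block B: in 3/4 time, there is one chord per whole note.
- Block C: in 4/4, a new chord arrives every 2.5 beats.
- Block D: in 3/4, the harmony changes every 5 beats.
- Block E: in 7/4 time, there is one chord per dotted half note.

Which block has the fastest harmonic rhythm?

A: each chord is 2 beats in 5/4, so 2.5 per bar.
B: each chord is 4 beats in 3/4, so 0.75 per bar.
C: each chord is 2.5 beats in 4/4, so 1.6 per bar.
D: each chord is 5 beats in 3/4, so 0.6 per bar.
E: each chord is 3 beats in 7/4, so 7/3 per bar.
Fastest is A at 2.5 chords/bar.

Block A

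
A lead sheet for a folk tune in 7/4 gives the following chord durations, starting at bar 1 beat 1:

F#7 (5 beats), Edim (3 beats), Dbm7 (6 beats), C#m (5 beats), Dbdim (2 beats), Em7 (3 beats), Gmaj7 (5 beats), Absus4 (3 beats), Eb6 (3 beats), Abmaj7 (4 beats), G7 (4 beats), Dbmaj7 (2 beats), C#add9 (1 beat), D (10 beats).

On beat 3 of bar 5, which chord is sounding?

Beat 3 of bar 5 is beat (5−1)×7 + 3 = 31 overall.
Running totals: F#7 ends at 5, Edim ends at 8, Dbm7 ends at 14, C#m ends at 19, Dbdim ends at 21, Em7 ends at 24, Gmaj7 ends at 29, Absus4 ends at 32.
Beat 31 falls within Absus4.

Absus4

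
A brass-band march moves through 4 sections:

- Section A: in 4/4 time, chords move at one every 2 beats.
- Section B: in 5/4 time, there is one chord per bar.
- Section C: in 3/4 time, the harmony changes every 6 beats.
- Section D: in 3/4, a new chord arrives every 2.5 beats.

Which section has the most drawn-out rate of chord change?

A: each chord is 2 beats in 4/4, so 2 per bar.
B: each chord is 5 beats in 5/4, so 1 per bar.
C: each chord is 6 beats in 3/4, so 0.5 per bar.
D: each chord is 2.5 beats in 3/4, so 1.2 per bar.
Slowest is C at 0.5 chords/bar.

Section C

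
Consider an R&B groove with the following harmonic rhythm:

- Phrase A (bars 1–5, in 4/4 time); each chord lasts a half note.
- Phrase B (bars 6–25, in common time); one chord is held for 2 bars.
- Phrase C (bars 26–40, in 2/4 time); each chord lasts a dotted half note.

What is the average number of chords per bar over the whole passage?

0.75 chords per bar

A: 5 × 4 = 20 beats ÷ 2 = 10 chords.
B: 20 × 4 = 80 beats ÷ 8 = 10 chords.
C: 15 × 2 = 30 beats ÷ 3 = 10 chords.
Overall: 30 chords over 40 bars → 30/40 = 0.75 chords per bar.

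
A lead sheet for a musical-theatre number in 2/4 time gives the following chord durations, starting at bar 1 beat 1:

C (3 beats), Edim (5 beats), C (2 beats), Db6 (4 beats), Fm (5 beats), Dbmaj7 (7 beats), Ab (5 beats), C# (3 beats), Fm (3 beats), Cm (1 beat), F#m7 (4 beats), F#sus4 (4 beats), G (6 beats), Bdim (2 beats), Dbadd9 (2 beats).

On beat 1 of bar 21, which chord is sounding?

Beat 1 of bar 21 is beat (21−1)×2 + 1 = 41 overall.
Running totals: C ends at 3, Edim ends at 8, C ends at 10, Db6 ends at 14, Fm ends at 19, Dbmaj7 ends at 26, Ab ends at 31, C# ends at 34, Fm ends at 37, Cm ends at 38, F#m7 ends at 42.
Beat 41 falls within F#m7.

F#m7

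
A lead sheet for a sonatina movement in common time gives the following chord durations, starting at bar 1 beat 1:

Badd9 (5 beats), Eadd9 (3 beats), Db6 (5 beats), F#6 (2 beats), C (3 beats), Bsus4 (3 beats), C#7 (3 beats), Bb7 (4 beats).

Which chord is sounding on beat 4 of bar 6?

Beat 4 of bar 6 is beat (6−1)×4 + 4 = 24 overall.
Running totals: Badd9 ends at 5, Eadd9 ends at 8, Db6 ends at 13, F#6 ends at 15, C ends at 18, Bsus4 ends at 21, C#7 ends at 24.
Beat 24 falls within C#7.

C#7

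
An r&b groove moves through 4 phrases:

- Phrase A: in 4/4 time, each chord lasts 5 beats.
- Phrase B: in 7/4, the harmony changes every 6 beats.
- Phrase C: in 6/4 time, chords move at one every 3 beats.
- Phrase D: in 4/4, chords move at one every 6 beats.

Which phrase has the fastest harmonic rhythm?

A: 4/5 = 0.8 chords/bar.
B: 7/6 = 7/6 chords/bar.
C: 6/3 = 2 chords/bar.
D: 4/6 = 2/3 chords/bar.
Fastest is C at 2 chords/bar.

Phrase C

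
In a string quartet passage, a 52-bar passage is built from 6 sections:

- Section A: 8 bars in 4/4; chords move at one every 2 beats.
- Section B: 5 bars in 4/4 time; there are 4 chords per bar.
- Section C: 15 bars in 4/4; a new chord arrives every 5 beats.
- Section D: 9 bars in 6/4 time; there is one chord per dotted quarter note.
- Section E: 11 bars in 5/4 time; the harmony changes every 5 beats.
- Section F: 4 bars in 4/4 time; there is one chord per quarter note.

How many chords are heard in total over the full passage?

111 chords

A: 8 bars × 4 beats = 32 beats; 2 beats/chord → 16 chords.
B: 5 bars × 4 beats = 20 beats; 1 beat/chord → 20 chords.
C: 15 bars × 4 beats = 60 beats; 5 beats/chord → 12 chords.
D: 9 bars × 6 beats = 54 beats; 1.5 beats/chord → 36 chords.
E: 11 bars × 5 beats = 55 beats; 5 beats/chord → 11 chords.
F: 4 bars × 4 beats = 16 beats; 1 beat/chord → 16 chords.
Total: 16 + 20 + 12 + 36 + 11 + 16 = 111.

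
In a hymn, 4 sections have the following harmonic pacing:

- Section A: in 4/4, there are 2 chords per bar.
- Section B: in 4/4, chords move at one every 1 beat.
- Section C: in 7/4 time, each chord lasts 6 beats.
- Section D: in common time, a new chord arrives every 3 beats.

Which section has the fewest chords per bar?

Section C

A: 4 beats/bar ÷ 2 beats/chord = 2 chords/bar.
B: 4 beats/bar ÷ 1 beat/chord = 4 chords/bar.
C: 7 beats/bar ÷ 6 beats/chord = 7/6 chords/bar.
D: 4 beats/bar ÷ 3 beats/chord = 4/3 chords/bar.
Slowest is C at 7/6 chords/bar.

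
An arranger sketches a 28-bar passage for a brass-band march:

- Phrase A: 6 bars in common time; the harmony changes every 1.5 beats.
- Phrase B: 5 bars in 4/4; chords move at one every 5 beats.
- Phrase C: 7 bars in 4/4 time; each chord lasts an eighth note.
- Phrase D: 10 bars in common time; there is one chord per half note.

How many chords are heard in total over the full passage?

A: 6·4 = 24 beats, 24/1.5 = 16 chords.
B: 5·4 = 20 beats, 20/5 = 4 chords.
C: 7·4 = 28 beats, 28/0.5 = 56 chords.
D: 10·4 = 40 beats, 40/2 = 20 chords.
Total: 16 + 4 + 56 + 20 = 96.

96 chords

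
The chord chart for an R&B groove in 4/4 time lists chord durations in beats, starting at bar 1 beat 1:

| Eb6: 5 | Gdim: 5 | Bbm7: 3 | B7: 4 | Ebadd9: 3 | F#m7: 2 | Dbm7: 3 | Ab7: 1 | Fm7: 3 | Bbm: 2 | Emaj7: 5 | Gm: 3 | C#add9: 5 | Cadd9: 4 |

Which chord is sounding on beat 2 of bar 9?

Beat 2 of bar 9 is beat (9−1)×4 + 2 = 34 overall.
Running totals: Eb6 ends at 5, Gdim ends at 10, Bbm7 ends at 13, B7 ends at 17, Ebadd9 ends at 20, F#m7 ends at 22, Dbm7 ends at 25, Ab7 ends at 26, Fm7 ends at 29, Bbm ends at 31, Emaj7 ends at 36.
Beat 34 falls within Emaj7.

Emaj7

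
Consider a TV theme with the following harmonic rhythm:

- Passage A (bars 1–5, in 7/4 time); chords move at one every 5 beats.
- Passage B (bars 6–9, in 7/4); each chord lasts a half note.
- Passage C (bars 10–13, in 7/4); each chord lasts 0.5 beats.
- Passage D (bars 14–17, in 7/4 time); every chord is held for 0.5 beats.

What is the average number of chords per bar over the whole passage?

A: 5 bars of 7 beats is 35 beats; at 5 beats each that's 7 chords.
B: 4 bars of 7 beats is 28 beats; at 2 beats each that's 14 chords.
C: 4 bars of 7 beats is 28 beats; at 0.5 beats each that's 56 chords.
D: 4 bars of 7 beats is 28 beats; at 0.5 beats each that's 56 chords.
Overall: 133 chords over 17 bars → 133/17 = 133/17 chords per bar.

133/17 chords per bar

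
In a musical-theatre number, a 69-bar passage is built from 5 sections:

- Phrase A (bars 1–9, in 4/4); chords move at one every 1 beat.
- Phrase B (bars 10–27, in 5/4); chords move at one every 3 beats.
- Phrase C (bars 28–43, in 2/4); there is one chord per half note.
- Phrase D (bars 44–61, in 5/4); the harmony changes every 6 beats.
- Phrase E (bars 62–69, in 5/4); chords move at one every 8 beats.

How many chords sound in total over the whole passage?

A: 9·4 = 36 beats, 36/1 = 36 chords.
B: 18·5 = 90 beats, 90/3 = 30 chords.
C: 16·2 = 32 beats, 32/2 = 16 chords.
D: 18·5 = 90 beats, 90/6 = 15 chords.
E: 8·5 = 40 beats, 40/8 = 5 chords.
Total: 36 + 30 + 16 + 15 + 5 = 102.

102 chords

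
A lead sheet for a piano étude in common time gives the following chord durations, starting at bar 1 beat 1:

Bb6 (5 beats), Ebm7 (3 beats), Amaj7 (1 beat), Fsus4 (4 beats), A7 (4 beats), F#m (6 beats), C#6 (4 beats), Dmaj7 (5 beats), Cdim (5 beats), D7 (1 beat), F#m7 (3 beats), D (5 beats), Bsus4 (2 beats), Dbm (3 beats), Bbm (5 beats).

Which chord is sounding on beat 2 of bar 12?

D

Beat 2 of bar 12 is beat (12−1)×4 + 2 = 46 overall.
Running totals: Bb6 ends at 5, Ebm7 ends at 8, Amaj7 ends at 9, Fsus4 ends at 13, A7 ends at 17, F#m ends at 23, C#6 ends at 27, Dmaj7 ends at 32, Cdim ends at 37, D7 ends at 38, F#m7 ends at 41, D ends at 46.
Beat 46 falls within D.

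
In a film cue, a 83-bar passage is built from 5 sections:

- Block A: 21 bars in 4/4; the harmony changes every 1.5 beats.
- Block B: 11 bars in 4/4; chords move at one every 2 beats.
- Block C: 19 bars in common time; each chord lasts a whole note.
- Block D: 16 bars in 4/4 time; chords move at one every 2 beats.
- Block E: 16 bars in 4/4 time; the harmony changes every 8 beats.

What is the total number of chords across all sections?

A: 21 bars × 4 beats = 84 beats; 1.5 beats/chord → 56 chords.
B: 11 bars × 4 beats = 44 beats; 2 beats/chord → 22 chords.
C: 19 bars × 4 beats = 76 beats; 4 beats/chord → 19 chords.
D: 16 bars × 4 beats = 64 beats; 2 beats/chord → 32 chords.
E: 16 bars × 4 beats = 64 beats; 8 beats/chord → 8 chords.
Total: 56 + 22 + 19 + 32 + 8 = 137.

137 chords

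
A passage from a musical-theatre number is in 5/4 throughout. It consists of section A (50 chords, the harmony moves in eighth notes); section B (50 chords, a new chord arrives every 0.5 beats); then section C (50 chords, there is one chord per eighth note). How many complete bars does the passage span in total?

15 bars

A: 50 × 0.5 = 25 beats = 5 bars.
B: 50 × 0.5 = 25 beats = 5 bars.
C: 50 × 0.5 = 25 beats = 5 bars.
Total: 5 + 5 + 5 = 15 bars.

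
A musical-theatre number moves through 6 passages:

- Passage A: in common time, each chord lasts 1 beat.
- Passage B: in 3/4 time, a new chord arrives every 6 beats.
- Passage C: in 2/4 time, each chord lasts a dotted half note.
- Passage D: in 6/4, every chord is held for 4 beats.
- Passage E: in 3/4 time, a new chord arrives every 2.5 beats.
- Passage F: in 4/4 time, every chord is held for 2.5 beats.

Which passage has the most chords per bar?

Passage A

A: 4/1 = 4 chords/bar.
B: 3/6 = 0.5 chords/bar.
C: 2/3 = 2/3 chords/bar.
D: 6/4 = 1.5 chords/bar.
E: 3/2.5 = 1.2 chords/bar.
F: 4/2.5 = 1.6 chords/bar.
Fastest is A at 4 chords/bar.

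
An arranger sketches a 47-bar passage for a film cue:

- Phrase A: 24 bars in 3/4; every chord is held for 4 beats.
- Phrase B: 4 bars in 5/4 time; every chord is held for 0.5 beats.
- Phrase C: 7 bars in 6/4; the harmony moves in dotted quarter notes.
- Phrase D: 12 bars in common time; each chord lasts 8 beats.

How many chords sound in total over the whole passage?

92 chords

A: 24·3 = 72 beats, 72/4 = 18 chords.
B: 4·5 = 20 beats, 20/0.5 = 40 chords.
C: 7·6 = 42 beats, 42/1.5 = 28 chords.
D: 12·4 = 48 beats, 48/8 = 6 chords.
Total: 18 + 40 + 28 + 6 = 92.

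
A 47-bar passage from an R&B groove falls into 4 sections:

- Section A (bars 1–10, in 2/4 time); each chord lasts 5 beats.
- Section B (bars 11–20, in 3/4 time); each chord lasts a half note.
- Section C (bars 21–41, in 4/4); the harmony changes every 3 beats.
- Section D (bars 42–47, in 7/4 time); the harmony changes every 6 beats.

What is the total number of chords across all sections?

A: 10·2 = 20 beats, 20/5 = 4 chords.
B: 10·3 = 30 beats, 30/2 = 15 chords.
C: 21·4 = 84 beats, 84/3 = 28 chords.
D: 6·7 = 42 beats, 42/6 = 7 chords.
Total: 4 + 15 + 28 + 7 = 54.

54 chords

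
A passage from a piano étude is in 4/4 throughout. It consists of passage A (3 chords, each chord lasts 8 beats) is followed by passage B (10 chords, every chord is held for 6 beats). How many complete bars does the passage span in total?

A: 3 × 8 = 24 beats = 6 bars.
B: 10 × 6 = 60 beats = 15 bars.
Total: 6 + 15 = 21 bars.

21 bars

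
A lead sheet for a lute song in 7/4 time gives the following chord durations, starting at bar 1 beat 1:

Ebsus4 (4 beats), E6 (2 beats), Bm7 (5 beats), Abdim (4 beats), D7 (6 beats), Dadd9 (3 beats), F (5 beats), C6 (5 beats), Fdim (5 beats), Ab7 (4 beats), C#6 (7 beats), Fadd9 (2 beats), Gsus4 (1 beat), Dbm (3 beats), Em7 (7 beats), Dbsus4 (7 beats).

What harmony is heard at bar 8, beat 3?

Fadd9

Beat 3 of bar 8 is beat (8−1)×7 + 3 = 52 overall.
Running totals: Ebsus4 ends at 4, E6 ends at 6, Bm7 ends at 11, Abdim ends at 15, D7 ends at 21, Dadd9 ends at 24, F ends at 29, C6 ends at 34, Fdim ends at 39, Ab7 ends at 43, C#6 ends at 50, Fadd9 ends at 52.
Beat 52 falls within Fadd9.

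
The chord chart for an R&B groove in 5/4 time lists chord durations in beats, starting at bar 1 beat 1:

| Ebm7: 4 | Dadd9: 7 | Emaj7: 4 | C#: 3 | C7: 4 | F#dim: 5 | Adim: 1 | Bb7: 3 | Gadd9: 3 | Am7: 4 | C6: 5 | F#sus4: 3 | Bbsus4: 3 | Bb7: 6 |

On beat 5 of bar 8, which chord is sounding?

Beat 5 of bar 8 is beat (8−1)×5 + 5 = 40 overall.
Running totals: Ebm7 ends at 4, Dadd9 ends at 11, Emaj7 ends at 15, C# ends at 18, C7 ends at 22, F#dim ends at 27, Adim ends at 28, Bb7 ends at 31, Gadd9 ends at 34, Am7 ends at 38, C6 ends at 43.
Beat 40 falls within C6.

C6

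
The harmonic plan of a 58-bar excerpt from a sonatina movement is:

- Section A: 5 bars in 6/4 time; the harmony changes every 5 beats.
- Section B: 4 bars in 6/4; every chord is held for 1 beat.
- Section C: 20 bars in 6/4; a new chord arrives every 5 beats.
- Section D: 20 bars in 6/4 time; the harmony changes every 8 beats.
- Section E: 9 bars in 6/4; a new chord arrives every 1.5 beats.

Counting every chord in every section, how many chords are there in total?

105 chords

A: 5·6 = 30 beats, 30/5 = 6 chords.
B: 4·6 = 24 beats, 24/1 = 24 chords.
C: 20·6 = 120 beats, 120/5 = 24 chords.
D: 20·6 = 120 beats, 120/8 = 15 chords.
E: 9·6 = 54 beats, 54/1.5 = 36 chords.
Total: 6 + 24 + 24 + 15 + 36 = 105.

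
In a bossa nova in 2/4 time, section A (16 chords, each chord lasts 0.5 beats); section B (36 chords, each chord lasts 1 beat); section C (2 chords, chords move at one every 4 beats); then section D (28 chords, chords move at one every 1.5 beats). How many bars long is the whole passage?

47 bars

A: 16 × 0.5 = 8 beats = 4 bars.
B: 36 × 1 = 36 beats = 18 bars.
C: 2 × 4 = 8 beats = 4 bars.
D: 28 × 1.5 = 42 beats = 21 bars.
Total: 4 + 18 + 4 + 21 = 47 bars.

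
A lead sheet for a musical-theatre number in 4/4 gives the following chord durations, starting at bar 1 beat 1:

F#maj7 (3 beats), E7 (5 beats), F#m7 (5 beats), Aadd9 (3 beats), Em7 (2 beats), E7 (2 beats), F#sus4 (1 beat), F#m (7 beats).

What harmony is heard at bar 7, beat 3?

F#m

Beat 3 of bar 7 is beat (7−1)×4 + 3 = 27 overall.
Running totals: F#maj7 ends at 3, E7 ends at 8, F#m7 ends at 13, Aadd9 ends at 16, Em7 ends at 18, E7 ends at 20, F#sus4 ends at 21, F#m ends at 28.
Beat 27 falls within F#m.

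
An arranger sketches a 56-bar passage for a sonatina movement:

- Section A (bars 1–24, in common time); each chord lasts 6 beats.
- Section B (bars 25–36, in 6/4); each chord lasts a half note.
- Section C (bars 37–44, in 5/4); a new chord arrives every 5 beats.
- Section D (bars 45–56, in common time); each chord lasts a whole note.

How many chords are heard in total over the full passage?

72 chords

A: 24·4 = 96 beats, 96/6 = 16 chords.
B: 12·6 = 72 beats, 72/2 = 36 chords.
C: 8·5 = 40 beats, 40/5 = 8 chords.
D: 12·4 = 48 beats, 48/4 = 12 chords.
Total: 16 + 36 + 8 + 12 = 72.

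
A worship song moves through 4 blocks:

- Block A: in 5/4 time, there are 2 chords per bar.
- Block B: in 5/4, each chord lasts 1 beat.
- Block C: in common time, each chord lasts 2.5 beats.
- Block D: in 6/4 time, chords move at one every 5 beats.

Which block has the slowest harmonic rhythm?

Block D

A: 5 beats/bar ÷ 2.5 beats/chord = 2 chords/bar.
B: 5 beats/bar ÷ 1 beat/chord = 5 chords/bar.
C: 4 beats/bar ÷ 2.5 beats/chord = 1.6 chords/bar.
D: 6 beats/bar ÷ 5 beats/chord = 1.2 chords/bar.
Slowest is D at 1.2 chords/bar.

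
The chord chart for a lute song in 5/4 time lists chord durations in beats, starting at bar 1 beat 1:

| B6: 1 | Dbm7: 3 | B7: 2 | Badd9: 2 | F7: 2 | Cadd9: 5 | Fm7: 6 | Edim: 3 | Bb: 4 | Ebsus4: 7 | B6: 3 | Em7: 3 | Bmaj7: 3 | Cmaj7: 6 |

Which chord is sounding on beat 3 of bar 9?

Beat 3 of bar 9 is beat (9−1)×5 + 3 = 43 overall.
Running totals: B6 ends at 1, Dbm7 ends at 4, B7 ends at 6, Badd9 ends at 8, F7 ends at 10, Cadd9 ends at 15, Fm7 ends at 21, Edim ends at 24, Bb ends at 28, Ebsus4 ends at 35, B6 ends at 38, Em7 ends at 41, Bmaj7 ends at 44.
Beat 43 falls within Bmaj7.

Bmaj7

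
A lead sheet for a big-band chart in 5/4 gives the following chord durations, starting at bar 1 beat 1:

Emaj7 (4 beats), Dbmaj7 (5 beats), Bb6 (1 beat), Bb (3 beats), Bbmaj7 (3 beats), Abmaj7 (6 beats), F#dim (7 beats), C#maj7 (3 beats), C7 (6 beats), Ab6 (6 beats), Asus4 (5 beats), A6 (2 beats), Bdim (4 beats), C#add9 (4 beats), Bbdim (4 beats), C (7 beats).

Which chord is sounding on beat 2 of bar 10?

Beat 2 of bar 10 is beat (10−1)×5 + 2 = 47 overall.
Running totals: Emaj7 ends at 4, Dbmaj7 ends at 9, Bb6 ends at 10, Bb ends at 13, Bbmaj7 ends at 16, Abmaj7 ends at 22, F#dim ends at 29, C#maj7 ends at 32, C7 ends at 38, Ab6 ends at 44, Asus4 ends at 49.
Beat 47 falls within Asus4.

Asus4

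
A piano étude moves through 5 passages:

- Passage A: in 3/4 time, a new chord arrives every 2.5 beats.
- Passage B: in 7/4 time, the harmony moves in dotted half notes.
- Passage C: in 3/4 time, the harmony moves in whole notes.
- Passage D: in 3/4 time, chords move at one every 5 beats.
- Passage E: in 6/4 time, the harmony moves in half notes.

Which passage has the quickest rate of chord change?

Passage E

A: each chord is 2.5 beats in 3/4, so 1.2 per bar.
B: each chord is 3 beats in 7/4, so 7/3 per bar.
C: each chord is 4 beats in 3/4, so 0.75 per bar.
D: each chord is 5 beats in 3/4, so 0.6 per bar.
E: each chord is 2 beats in 6/4, so 3 per bar.
Fastest is E at 3 chords/bar.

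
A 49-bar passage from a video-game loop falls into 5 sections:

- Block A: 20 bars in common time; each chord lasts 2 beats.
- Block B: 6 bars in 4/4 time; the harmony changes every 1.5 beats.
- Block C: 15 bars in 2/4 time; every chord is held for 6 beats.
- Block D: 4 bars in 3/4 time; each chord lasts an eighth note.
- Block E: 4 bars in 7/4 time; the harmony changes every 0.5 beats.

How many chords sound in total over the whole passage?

141 chords

A: 20 bars × 4 beats = 80 beats; 2 beats/chord → 40 chords.
B: 6 bars × 4 beats = 24 beats; 1.5 beats/chord → 16 chords.
C: 15 bars × 2 beats = 30 beats; 6 beats/chord → 5 chords.
D: 4 bars × 3 beats = 12 beats; 0.5 beats/chord → 24 chords.
E: 4 bars × 7 beats = 28 beats; 0.5 beats/chord → 56 chords.
Total: 40 + 16 + 5 + 24 + 56 = 141.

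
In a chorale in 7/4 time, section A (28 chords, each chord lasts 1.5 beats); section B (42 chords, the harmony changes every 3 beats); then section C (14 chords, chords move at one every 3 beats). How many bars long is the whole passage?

A: 28 × 1.5 = 42 beats = 6 bars.
B: 42 × 3 = 126 beats = 18 bars.
C: 14 × 3 = 42 beats = 6 bars.
Total: 6 + 18 + 6 = 30 bars.

30 bars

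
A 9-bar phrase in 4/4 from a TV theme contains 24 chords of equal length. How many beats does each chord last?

9 bars × 4 beats/bar = 36 beats total.
36 beats ÷ 24 chords = 1.5 beats per chord.
(That is a dotted quarter note.)

1.5 beats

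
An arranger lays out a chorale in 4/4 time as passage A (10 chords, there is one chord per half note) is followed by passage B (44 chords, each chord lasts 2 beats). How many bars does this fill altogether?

A: 10 × 2 = 20 beats = 5 bars.
B: 44 × 2 = 88 beats = 22 bars.
Total: 5 + 22 = 27 bars.

27 bars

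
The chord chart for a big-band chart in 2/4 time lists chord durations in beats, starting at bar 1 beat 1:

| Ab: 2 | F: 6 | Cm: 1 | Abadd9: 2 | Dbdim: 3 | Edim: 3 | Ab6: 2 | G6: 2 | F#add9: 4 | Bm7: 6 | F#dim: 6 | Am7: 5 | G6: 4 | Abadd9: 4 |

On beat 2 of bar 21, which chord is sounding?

Am7

Beat 2 of bar 21 is beat (21−1)×2 + 2 = 42 overall.
Running totals: Ab ends at 2, F ends at 8, Cm ends at 9, Abadd9 ends at 11, Dbdim ends at 14, Edim ends at 17, Ab6 ends at 19, G6 ends at 21, F#add9 ends at 25, Bm7 ends at 31, F#dim ends at 37, Am7 ends at 42.
Beat 42 falls within Am7.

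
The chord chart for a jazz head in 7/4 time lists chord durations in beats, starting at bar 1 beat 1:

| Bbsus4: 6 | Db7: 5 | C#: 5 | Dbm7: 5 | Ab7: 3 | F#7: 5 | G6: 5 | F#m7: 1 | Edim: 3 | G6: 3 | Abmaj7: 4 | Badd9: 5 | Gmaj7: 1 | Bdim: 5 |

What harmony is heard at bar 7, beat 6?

Badd9

Beat 6 of bar 7 is beat (7−1)×7 + 6 = 48 overall.
Running totals: Bbsus4 ends at 6, Db7 ends at 11, C# ends at 16, Dbm7 ends at 21, Ab7 ends at 24, F#7 ends at 29, G6 ends at 34, F#m7 ends at 35, Edim ends at 38, G6 ends at 41, Abmaj7 ends at 45, Badd9 ends at 50.
Beat 48 falls within Badd9.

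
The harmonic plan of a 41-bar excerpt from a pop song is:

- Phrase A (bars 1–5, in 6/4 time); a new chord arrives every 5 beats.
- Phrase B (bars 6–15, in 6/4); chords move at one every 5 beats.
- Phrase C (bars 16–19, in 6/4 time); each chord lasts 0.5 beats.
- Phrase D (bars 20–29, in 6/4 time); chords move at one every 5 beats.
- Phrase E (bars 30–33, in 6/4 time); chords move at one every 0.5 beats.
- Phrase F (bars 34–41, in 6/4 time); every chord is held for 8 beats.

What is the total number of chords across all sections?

132 chords

A has 30 beats and chords last 5 each, so 6 chords.
B has 60 beats and chords last 5 each, so 12 chords.
C has 24 beats and chords last 0.5 each, so 48 chords.
D has 60 beats and chords last 5 each, so 12 chords.
E has 24 beats and chords last 0.5 each, so 48 chords.
F has 48 beats and chords last 8 each, so 6 chords.
Total: 6 + 12 + 48 + 12 + 48 + 6 = 132.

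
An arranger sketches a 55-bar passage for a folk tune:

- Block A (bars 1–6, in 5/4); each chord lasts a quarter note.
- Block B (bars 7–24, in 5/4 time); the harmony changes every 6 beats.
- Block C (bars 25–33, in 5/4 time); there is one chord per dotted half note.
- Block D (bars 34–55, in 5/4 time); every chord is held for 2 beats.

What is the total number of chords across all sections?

115 chords

A has 30 beats and chords last 1 each, so 30 chords.
B has 90 beats and chords last 6 each, so 15 chords.
C has 45 beats and chords last 3 each, so 15 chords.
D has 110 beats and chords last 2 each, so 55 chords.
Total: 30 + 15 + 15 + 55 = 115.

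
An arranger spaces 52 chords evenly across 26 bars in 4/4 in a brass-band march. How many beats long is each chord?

26 bars × 4 beats/bar = 104 beats total.
104 beats ÷ 52 chords = 2 beats per chord.
(That is a half note.)

2 beats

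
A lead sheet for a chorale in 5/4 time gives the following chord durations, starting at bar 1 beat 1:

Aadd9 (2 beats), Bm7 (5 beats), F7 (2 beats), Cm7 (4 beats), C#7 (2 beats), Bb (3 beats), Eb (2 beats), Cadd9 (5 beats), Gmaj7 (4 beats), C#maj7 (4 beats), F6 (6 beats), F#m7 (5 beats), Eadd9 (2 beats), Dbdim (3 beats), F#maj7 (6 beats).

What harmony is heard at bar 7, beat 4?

F6

Beat 4 of bar 7 is beat (7−1)×5 + 4 = 34 overall.
Running totals: Aadd9 ends at 2, Bm7 ends at 7, F7 ends at 9, Cm7 ends at 13, C#7 ends at 15, Bb ends at 18, Eb ends at 20, Cadd9 ends at 25, Gmaj7 ends at 29, C#maj7 ends at 33, F6 ends at 39.
Beat 34 falls within F6.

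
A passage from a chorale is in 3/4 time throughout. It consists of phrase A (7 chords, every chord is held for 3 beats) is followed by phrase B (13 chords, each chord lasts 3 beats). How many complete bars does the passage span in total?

A: 7 × 3 = 21 beats = 7 bars.
B: 13 × 3 = 39 beats = 13 bars.
Total: 7 + 13 = 20 bars.

20 bars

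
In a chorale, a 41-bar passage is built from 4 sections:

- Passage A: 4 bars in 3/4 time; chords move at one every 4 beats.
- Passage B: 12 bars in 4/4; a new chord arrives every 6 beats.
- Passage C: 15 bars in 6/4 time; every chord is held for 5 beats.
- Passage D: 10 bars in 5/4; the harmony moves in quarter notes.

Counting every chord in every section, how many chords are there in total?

79 chords

A has 12 beats and chords last 4 each, so 3 chords.
B has 48 beats and chords last 6 each, so 8 chords.
C has 90 beats and chords last 5 each, so 18 chords.
D has 50 beats and chords last 1 each, so 50 chords.
Total: 3 + 8 + 18 + 50 = 79.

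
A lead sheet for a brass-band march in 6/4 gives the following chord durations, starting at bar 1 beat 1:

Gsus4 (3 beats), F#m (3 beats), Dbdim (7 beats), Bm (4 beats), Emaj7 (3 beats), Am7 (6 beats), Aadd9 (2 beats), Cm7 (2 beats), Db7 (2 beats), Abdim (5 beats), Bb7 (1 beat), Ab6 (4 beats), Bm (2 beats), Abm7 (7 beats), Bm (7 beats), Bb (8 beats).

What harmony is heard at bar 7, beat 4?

Ab6

Beat 4 of bar 7 is beat (7−1)×6 + 4 = 40 overall.
Running totals: Gsus4 ends at 3, F#m ends at 6, Dbdim ends at 13, Bm ends at 17, Emaj7 ends at 20, Am7 ends at 26, Aadd9 ends at 28, Cm7 ends at 30, Db7 ends at 32, Abdim ends at 37, Bb7 ends at 38, Ab6 ends at 42.
Beat 40 falls within Ab6.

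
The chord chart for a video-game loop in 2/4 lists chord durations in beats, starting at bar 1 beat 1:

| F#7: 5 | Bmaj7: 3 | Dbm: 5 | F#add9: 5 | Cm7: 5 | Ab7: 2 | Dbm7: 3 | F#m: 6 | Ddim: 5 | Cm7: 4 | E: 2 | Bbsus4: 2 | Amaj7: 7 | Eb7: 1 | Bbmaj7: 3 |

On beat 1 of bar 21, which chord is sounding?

Cm7

Beat 1 of bar 21 is beat (21−1)×2 + 1 = 41 overall.
Running totals: F#7 ends at 5, Bmaj7 ends at 8, Dbm ends at 13, F#add9 ends at 18, Cm7 ends at 23, Ab7 ends at 25, Dbm7 ends at 28, F#m ends at 34, Ddim ends at 39, Cm7 ends at 43.
Beat 41 falls within Cm7.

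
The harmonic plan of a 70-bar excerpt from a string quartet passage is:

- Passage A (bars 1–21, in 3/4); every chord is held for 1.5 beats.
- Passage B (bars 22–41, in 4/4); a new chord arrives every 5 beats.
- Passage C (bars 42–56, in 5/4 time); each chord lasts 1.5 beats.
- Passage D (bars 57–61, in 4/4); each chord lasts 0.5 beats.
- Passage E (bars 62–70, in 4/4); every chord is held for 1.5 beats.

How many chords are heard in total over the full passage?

172 chords

A: 21 bars × 3 beats = 63 beats; 1.5 beats/chord → 42 chords.
B: 20 bars × 4 beats = 80 beats; 5 beats/chord → 16 chords.
C: 15 bars × 5 beats = 75 beats; 1.5 beats/chord → 50 chords.
D: 5 bars × 4 beats = 20 beats; 0.5 beats/chord → 40 chords.
E: 9 bars × 4 beats = 36 beats; 1.5 beats/chord → 24 chords.
Total: 42 + 16 + 50 + 40 + 24 = 172.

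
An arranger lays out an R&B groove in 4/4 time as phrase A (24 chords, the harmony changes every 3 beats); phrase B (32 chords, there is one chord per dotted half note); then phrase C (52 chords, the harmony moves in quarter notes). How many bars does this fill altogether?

A: 24 × 3 = 72 beats = 18 bars.
B: 32 × 3 = 96 beats = 24 bars.
C: 52 × 1 = 52 beats = 13 bars.
Total: 18 + 24 + 13 = 55 bars.

55 bars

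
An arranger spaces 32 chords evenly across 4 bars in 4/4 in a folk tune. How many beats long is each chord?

0.5 beats

4 bars × 4 beats/bar = 16 beats total.
16 beats ÷ 32 chords = 0.5 beats per chord.
(That is an eighth note.)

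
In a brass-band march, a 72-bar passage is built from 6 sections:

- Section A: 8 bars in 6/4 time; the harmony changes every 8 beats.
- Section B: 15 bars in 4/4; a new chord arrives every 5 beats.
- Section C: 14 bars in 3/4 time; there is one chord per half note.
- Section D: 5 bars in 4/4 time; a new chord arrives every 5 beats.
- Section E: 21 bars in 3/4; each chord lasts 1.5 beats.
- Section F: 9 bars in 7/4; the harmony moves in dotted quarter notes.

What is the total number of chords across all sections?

127 chords

A has 48 beats and chords last 8 each, so 6 chords.
B has 60 beats and chords last 5 each, so 12 chords.
C has 42 beats and chords last 2 each, so 21 chords.
D has 20 beats and chords last 5 each, so 4 chords.
E has 63 beats and chords last 1.5 each, so 42 chords.
F has 63 beats and chords last 1.5 each, so 42 chords.
Total: 6 + 12 + 21 + 4 + 42 + 42 = 127.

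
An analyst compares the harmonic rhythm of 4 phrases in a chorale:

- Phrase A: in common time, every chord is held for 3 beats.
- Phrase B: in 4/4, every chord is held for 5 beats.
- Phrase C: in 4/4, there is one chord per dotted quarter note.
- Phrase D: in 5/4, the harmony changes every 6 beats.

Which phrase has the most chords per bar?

A: 4 beats/bar ÷ 3 beats/chord = 4/3 chords/bar.
B: 4 beats/bar ÷ 5 beats/chord = 0.8 chords/bar.
C: 4 beats/bar ÷ 1.5 beats/chord = 8/3 chords/bar.
D: 5 beats/bar ÷ 6 beats/chord = 5/6 chords/bar.
Fastest is C at 8/3 chords/bar.

Phrase C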